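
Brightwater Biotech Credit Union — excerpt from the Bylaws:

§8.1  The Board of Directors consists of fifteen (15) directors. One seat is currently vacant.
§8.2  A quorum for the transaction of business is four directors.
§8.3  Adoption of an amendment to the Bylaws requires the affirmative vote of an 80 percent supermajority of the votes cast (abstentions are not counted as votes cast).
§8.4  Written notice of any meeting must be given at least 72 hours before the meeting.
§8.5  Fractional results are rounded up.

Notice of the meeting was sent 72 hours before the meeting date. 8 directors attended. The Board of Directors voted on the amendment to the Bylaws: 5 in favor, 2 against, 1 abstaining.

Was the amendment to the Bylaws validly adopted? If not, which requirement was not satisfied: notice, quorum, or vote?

Invalid — vote requirement not satisfied.

Notice: 72 hours given; 72 required (72 ≥ 72). Satisfied.
Quorum: 8 present; quorum is 4. Satisfied.
Vote: the amendment to the Bylaws requires four-fifths of the votes cast (8 present − 1 abstaining = 7). 4/5 of 7 = 5.60, rounded up to 6, so 6 affirmative votes are needed; 5 voted in favor. Not satisfied.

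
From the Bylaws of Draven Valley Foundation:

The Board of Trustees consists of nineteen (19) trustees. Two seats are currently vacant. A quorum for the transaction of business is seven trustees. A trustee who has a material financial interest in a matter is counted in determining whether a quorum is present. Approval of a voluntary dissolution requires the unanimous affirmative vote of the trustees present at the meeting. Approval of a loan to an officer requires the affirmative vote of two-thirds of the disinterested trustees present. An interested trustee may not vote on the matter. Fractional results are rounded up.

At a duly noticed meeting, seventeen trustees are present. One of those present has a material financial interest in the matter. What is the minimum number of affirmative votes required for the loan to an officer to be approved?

The loan to an officer requires two-thirds of the disinterested trustees present (17 − 1 = 16).
2/3 of 16 = 10.67, rounded up to 11.

11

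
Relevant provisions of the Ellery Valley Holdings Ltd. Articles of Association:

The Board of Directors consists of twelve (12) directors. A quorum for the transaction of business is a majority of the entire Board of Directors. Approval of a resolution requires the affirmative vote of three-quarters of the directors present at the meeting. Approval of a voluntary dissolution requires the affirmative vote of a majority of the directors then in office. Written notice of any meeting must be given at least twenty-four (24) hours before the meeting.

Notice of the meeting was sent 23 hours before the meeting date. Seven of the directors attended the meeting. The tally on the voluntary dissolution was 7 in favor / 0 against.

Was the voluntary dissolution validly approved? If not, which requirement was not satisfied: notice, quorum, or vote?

Notice: 23 hours given; 24 required (23 < 24). Not satisfied.
Quorum: 7 present; quorum is 7. Satisfied.
Vote: the voluntary dissolution requires a majority of the directors then in office (12). A majority of 12 is 7, so 7 affirmative votes are needed; 7 voted in favor. Satisfied.

Invalid — notice requirement not satisfied.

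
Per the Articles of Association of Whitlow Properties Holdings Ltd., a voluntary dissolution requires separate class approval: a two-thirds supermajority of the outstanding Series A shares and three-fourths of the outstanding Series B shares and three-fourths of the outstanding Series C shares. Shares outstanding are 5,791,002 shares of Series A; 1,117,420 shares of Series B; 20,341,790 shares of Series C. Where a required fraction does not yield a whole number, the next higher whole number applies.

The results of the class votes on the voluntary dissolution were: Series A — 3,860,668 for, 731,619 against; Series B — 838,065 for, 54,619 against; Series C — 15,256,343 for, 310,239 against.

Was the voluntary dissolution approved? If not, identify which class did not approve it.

Series A: 2/3 of 5791002 = 3860668; 3,860,668 required, 3,860,668 in favor — approved.
Series B: 3/4 of 1117420 = 838065; 838,065 required, 838,065 in favor — approved.
Series C: 3/4 of 20341790 = 15256342.50, rounded up to 15256343; 15,256,343 required, 15,256,343 in favor — approved.

Approved — every class gave the required vote.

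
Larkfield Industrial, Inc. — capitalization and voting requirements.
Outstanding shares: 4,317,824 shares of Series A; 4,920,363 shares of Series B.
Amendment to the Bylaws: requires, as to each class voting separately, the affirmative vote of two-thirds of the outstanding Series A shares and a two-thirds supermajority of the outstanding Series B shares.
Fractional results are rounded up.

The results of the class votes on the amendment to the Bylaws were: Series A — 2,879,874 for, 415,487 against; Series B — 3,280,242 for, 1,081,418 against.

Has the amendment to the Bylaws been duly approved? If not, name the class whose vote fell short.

Series A: 2/3 of 4317824 = 2878549.33, rounded up to 2878550; 2,878,550 required, 2,879,874 in favor — approved.
Series B: 2/3 of 4920363 = 3280242; 3,280,242 required, 3,280,242 in favor — approved.

Approved — every class gave the required vote.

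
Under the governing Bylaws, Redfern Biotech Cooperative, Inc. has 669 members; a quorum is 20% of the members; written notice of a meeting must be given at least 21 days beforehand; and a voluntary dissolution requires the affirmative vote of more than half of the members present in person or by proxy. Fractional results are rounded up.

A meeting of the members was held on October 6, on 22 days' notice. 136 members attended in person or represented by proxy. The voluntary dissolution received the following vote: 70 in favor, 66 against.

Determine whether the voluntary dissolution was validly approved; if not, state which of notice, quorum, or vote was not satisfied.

Notice: 22 days given; 21 required. Satisfied.
Quorum: 20% of 669 = 133.80, rounded up to 134; 136 present. Satisfied.
Vote: requires a majority of those present (136); a majority of 136 is 69, so 69 needed; 70 in favor. Satisfied.

Valid — all requirements satisfied.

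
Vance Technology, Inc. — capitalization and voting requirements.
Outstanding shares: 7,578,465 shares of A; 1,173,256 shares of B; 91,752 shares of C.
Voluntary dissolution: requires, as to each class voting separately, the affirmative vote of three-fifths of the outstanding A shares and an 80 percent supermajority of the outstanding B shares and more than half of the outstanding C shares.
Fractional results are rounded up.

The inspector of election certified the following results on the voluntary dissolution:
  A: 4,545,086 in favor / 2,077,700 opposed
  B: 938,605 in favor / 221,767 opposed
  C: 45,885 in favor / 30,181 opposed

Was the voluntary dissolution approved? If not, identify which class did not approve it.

A: 3/5 of 7578465 = 4547079; 4,547,079 required, 4,545,086 in favor — not approved.
B: 4/5 of 1173256 = 938604.80, rounded up to 938605; 938,605 required, 938,605 in favor — approved.
C: a majority of 91752 is 45877; 45,877 required, 45,885 in favor — approved.

Not approved — the A shares did not give the required vote.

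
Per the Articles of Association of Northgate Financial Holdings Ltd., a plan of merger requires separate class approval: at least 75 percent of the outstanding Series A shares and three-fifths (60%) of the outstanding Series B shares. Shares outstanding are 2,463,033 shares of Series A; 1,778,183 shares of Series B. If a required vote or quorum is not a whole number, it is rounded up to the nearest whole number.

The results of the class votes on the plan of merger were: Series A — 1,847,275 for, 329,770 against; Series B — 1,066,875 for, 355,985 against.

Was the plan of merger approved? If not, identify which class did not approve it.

Not approved — the Series B shares did not give the required vote.

Series A: 3/4 of 2463033 = 1847274.75, rounded up to 1847275; 1,847,275 required, 1,847,275 in favor — approved.
Series B: 3/5 of 1778183 = 1066909.80, rounded up to 1066910; 1,066,910 required, 1,066,875 in favor — not approved.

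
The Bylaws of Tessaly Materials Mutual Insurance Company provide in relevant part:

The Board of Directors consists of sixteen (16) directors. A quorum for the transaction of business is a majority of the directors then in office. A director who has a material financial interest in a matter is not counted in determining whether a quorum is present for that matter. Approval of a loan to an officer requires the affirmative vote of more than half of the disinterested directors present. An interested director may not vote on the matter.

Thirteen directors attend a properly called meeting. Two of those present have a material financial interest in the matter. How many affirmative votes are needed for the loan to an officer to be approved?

6

The loan to an officer requires a majority of the disinterested directors present (13 − 2 = 11).
A majority of 11 is 6.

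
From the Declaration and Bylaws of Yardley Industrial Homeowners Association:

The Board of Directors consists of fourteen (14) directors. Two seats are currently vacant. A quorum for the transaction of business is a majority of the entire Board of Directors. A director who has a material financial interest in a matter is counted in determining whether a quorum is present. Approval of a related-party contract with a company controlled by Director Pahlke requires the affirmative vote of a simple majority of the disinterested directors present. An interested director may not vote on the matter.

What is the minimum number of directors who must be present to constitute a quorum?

A majority of 14 is 8.

8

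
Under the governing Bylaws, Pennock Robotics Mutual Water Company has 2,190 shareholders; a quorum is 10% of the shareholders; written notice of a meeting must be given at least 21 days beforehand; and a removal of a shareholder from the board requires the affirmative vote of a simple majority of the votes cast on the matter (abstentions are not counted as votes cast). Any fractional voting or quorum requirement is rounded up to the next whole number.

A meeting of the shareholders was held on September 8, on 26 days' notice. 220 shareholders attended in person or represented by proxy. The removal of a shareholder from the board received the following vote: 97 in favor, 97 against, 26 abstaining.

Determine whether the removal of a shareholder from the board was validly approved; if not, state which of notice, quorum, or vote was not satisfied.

Invalid — vote requirement not satisfied.

Notice: 26 days given; 21 required. Satisfied.
Quorum: 10% of 2,190 = 219; 220 present. Satisfied.
Vote: requires a majority of the votes cast (220 − 26 abstaining = 194); a majority of 194 is 98, so 98 needed; 97 in favor. Not satisfied.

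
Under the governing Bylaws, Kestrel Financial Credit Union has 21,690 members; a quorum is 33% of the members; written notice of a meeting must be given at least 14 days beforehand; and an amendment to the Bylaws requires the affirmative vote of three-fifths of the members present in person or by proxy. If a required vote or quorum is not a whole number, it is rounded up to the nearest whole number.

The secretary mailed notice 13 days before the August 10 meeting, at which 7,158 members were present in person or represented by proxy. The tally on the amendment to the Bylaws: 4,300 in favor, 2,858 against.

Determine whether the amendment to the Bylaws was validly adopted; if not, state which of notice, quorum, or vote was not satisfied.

Invalid — notice requirement not satisfied.

Notice: 13 days given; 14 required. Not satisfied.
Quorum: 33% of 21,690 = 7,157.70, rounded up to 7,158; 7,158 present. Satisfied.
Vote: requires three-fifths of those present (7,158); 3/5 of 7158 = 4294.80, rounded up to 4295, so 4,295 needed; 4,300 in favor. Satisfied.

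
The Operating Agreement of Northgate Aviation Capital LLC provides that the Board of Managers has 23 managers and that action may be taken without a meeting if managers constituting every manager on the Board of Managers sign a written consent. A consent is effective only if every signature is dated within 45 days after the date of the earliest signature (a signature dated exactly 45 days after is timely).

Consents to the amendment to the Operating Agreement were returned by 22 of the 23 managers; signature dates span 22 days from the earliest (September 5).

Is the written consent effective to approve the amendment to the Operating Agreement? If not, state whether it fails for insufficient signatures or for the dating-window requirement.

Signatures required: every one of 23 — unanimous means all 23, so 23 needed; 22 signed. Insufficient.
Dating window: the latest signature is 22 days after the earliest; the limit is 45 days. Within the window.

Not effective — insufficient signatures.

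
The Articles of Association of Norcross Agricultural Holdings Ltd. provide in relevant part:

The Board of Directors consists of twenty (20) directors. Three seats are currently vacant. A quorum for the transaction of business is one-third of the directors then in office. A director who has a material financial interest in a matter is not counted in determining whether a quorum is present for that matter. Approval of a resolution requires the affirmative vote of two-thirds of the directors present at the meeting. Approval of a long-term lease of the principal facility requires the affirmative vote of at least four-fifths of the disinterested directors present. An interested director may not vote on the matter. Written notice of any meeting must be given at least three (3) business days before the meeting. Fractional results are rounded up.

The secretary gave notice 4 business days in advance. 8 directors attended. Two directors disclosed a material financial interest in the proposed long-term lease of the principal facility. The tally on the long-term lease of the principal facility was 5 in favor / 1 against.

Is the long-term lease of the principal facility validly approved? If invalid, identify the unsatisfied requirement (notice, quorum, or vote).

Notice: 4 business days given; 3 required (4 ≥ 3). Satisfied.
Quorum: 8 present, but the 2 interested directors do not count, leaving 6. Quorum is 6. Satisfied.
Vote: the long-term lease of the principal facility requires four-fifths of the disinterested directors present (8 − 2 = 6). 4/5 of 6 = 4.80, rounded up to 5, so 5 affirmative votes are needed; 5 voted in favor. Satisfied.

Valid — all requirements satisfied.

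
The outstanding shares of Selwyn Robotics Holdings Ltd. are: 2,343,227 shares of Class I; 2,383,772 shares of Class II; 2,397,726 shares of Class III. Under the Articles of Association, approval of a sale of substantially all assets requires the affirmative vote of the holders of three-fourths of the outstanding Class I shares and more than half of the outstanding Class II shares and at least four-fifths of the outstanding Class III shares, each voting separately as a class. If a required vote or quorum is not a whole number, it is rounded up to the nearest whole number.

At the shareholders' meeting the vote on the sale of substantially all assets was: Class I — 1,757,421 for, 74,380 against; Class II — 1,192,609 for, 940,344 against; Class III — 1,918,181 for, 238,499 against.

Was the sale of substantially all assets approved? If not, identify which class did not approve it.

Class I: 3/4 of 2343227 = 1757420.25, rounded up to 1757421; 1,757,421 required, 1,757,421 in favor — approved.
Class II: a majority of 2383772 is 1191887; 1,191,887 required, 1,192,609 in favor — approved.
Class III: 4/5 of 2397726 = 1918180.80, rounded up to 1918181; 1,918,181 required, 1,918,181 in favor — approved.

Approved — every class gave the required vote.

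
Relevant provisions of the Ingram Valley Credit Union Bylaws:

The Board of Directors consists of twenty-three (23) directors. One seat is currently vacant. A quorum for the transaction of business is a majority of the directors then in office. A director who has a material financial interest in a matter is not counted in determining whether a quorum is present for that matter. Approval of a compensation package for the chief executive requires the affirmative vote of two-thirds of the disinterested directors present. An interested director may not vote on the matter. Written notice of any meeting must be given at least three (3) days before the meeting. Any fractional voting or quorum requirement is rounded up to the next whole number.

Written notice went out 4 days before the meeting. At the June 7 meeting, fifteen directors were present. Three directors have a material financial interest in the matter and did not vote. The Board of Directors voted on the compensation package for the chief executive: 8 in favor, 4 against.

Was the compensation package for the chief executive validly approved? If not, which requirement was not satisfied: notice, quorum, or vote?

Valid — all requirements satisfied.

Notice: 4 days given; 3 required (4 ≥ 3). Satisfied.
Quorum: 15 present, but the 3 interested directors do not count, leaving 12. Quorum is 12. Satisfied.
Vote: the compensation package for the chief executive requires two-thirds of the disinterested directors present (15 − 3 = 12). 2/3 of 12 = 8, so 8 affirmative votes are needed; 8 voted in favor. Satisfied.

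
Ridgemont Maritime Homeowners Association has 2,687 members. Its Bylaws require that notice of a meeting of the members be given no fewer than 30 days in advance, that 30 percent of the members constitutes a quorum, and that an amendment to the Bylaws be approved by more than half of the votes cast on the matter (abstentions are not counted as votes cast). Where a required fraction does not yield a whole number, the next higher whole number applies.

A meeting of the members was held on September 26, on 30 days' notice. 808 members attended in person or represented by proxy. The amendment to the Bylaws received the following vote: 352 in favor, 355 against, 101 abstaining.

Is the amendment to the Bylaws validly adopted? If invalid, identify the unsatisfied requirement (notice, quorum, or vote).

Invalid — vote requirement not satisfied.

Notice: 30 days given; 30 required. Satisfied.
Quorum: 30% of 2,687 = 806.10, rounded up to 807; 808 present. Satisfied.
Vote: requires a majority of the votes cast (808 − 101 abstaining = 707); a majority of 707 is 354, so 354 needed; 352 in favor. Not satisfied.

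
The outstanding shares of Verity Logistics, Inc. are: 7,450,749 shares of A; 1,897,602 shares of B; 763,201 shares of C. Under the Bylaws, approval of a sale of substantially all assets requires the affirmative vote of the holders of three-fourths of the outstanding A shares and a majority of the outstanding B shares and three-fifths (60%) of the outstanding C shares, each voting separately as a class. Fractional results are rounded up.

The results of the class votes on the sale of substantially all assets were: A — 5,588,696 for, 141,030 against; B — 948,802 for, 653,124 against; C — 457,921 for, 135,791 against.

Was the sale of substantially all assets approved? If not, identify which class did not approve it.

A: 3/4 of 7450749 = 5588061.75, rounded up to 5588062; 5,588,062 required, 5,588,696 in favor — approved.
B: a majority of 1897602 is 948802; 948,802 required, 948,802 in favor — approved.
C: 3/5 of 763201 = 457920.60, rounded up to 457921; 457,921 required, 457,921 in favor — approved.

Approved — every class gave the required vote.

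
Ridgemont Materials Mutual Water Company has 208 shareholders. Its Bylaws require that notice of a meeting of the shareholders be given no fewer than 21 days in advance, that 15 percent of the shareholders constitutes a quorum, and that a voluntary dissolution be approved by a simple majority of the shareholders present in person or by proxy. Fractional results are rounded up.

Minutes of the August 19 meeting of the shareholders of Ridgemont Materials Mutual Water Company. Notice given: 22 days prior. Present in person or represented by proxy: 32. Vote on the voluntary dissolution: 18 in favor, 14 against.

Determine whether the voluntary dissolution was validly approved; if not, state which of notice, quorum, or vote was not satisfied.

Notice: 22 days given; 21 required. Satisfied.
Quorum: 15% of 208 = 31.20, rounded up to 32; 32 present. Satisfied.
Vote: requires a majority of those present (32); a majority of 32 is 17, so 17 needed; 18 in favor. Satisfied.

Valid — all requirements satisfied.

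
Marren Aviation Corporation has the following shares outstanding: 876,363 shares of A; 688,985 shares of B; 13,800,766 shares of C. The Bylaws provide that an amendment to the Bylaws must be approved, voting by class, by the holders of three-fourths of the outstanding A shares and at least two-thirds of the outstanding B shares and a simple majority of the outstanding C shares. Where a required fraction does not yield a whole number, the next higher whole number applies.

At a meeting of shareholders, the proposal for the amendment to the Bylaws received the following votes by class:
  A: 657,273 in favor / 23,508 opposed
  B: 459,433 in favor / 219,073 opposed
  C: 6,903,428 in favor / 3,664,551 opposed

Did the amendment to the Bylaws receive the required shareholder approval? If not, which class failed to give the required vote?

A: 3/4 of 876363 = 657272.25, rounded up to 657273; 657,273 required, 657,273 in favor — approved.
B: 2/3 of 688985 = 459323.33, rounded up to 459324; 459,324 required, 459,433 in favor — approved.
C: a majority of 13800766 is 6900384; 6,900,384 required, 6,903,428 in favor — approved.

Approved — every class gave the required vote.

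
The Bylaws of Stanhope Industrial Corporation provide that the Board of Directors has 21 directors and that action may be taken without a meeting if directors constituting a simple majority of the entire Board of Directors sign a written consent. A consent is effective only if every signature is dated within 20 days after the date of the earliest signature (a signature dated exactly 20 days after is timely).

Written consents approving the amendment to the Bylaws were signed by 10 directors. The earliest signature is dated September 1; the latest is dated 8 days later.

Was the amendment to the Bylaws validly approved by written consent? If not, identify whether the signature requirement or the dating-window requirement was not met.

Signatures required: a simple majority of 21 — a majority of 21 is 11, so 11 needed; 10 signed. Insufficient.
Dating window: the latest signature is 8 days after the earliest; the limit is 20 days. Within the window.

Not effective — insufficient signatures.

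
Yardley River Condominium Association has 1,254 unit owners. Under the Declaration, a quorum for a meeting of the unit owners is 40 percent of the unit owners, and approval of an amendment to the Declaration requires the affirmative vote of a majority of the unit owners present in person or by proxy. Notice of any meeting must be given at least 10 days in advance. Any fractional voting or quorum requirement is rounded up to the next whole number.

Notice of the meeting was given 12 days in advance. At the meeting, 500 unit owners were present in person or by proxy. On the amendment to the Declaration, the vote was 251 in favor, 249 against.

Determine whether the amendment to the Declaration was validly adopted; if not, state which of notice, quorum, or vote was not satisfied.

Invalid — quorum requirement not satisfied.

Notice: 12 days given; 10 required. Satisfied.
Quorum: 40% of 1,254 = 501.60, rounded up to 502; 500 present. Not satisfied.
Vote: requires a majority of those present (500); a majority of 500 is 251, so 251 needed; 251 in favor. Satisfied.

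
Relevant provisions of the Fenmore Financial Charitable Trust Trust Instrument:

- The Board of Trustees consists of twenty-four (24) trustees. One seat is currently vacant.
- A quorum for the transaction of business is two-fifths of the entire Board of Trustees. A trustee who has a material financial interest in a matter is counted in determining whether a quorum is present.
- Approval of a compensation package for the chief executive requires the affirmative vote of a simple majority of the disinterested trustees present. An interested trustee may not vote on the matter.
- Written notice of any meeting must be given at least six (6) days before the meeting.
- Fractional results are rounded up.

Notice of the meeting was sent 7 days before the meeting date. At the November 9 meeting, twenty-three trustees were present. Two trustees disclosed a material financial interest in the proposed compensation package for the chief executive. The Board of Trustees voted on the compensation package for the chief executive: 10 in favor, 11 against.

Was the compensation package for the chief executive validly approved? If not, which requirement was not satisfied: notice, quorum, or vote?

Invalid — vote requirement not satisfied.

Notice: 7 days given; 6 required (7 ≥ 6). Satisfied.
Quorum: 23 present (interested trustees count toward quorum); quorum is 10. Satisfied.
Vote: the compensation package for the chief executive requires a majority of the disinterested trustees present (23 − 2 = 21). A majority of 21 is 11, so 11 affirmative votes are needed; 10 voted in favor. Not satisfied.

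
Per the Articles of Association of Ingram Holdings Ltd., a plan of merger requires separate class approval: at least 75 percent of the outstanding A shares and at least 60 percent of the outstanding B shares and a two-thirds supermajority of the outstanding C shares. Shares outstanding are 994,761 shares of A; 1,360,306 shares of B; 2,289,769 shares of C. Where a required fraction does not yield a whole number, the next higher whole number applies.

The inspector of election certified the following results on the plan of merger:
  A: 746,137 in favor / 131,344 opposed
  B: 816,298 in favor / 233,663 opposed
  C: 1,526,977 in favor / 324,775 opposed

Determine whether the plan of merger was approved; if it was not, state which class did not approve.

A: 3/4 of 994761 = 746070.75, rounded up to 746071; 746,071 required, 746,137 in favor — approved.
B: 3/5 of 1360306 = 816183.60, rounded up to 816184; 816,184 required, 816,298 in favor — approved.
C: 2/3 of 2289769 = 1526512.67, rounded up to 1526513; 1,526,513 required, 1,526,977 in favor — approved.

Approved — every class gave the required vote.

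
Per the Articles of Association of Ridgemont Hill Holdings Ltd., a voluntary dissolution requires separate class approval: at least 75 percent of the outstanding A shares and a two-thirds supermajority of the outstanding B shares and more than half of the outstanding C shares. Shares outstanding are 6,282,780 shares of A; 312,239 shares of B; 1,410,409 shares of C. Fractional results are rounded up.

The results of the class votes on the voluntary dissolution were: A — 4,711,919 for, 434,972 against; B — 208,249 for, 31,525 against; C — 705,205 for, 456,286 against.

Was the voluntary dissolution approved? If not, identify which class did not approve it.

Not approved — the A shares did not give the required vote.

A: 3/4 of 6282780 = 4712085; 4,712,085 required, 4,711,919 in favor — not approved.
B: 2/3 of 312239 = 208159.33, rounded up to 208160; 208,160 required, 208,249 in favor — approved.
C: a majority of 1410409 is 705205; 705,205 required, 705,205 in favor — approved.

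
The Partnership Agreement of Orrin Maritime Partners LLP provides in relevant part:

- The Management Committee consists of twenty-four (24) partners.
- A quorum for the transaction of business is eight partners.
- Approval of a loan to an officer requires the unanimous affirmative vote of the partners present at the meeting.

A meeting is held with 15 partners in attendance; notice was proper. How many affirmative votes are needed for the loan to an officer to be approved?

The loan to an officer requires the unanimous vote of the partners present (15).
Unanimous means all 15.

15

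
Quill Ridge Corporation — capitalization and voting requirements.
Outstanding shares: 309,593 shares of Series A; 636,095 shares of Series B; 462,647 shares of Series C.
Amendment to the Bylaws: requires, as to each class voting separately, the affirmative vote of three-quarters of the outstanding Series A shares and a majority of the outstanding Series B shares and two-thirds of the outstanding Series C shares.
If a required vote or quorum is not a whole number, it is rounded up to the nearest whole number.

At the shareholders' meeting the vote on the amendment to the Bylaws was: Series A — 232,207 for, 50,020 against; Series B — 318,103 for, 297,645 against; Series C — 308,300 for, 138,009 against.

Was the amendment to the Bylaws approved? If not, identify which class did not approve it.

Series A: 3/4 of 309593 = 232194.75, rounded up to 232195; 232,195 required, 232,207 in favor — approved.
Series B: a majority of 636095 is 318048; 318,048 required, 318,103 in favor — approved.
Series C: 2/3 of 462647 = 308431.33, rounded up to 308432; 308,432 required, 308,300 in favor — not approved.

Not approved — the Series C shares did not give the required vote.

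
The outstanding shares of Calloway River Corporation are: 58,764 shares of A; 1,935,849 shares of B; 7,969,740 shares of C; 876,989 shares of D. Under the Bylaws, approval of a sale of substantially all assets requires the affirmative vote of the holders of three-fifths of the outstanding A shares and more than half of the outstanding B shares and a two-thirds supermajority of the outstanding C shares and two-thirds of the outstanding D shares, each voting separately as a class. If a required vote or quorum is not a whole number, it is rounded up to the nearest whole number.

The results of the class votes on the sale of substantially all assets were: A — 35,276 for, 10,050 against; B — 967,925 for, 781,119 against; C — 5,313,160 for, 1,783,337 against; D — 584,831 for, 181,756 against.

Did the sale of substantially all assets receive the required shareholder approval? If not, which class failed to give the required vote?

Approved — every class gave the required vote.

A: 3/5 of 58764 = 35258.40, rounded up to 35259; 35,259 required, 35,276 in favor — approved.
B: a majority of 1935849 is 967925; 967,925 required, 967,925 in favor — approved.
C: 2/3 of 7969740 = 5313160; 5,313,160 required, 5,313,160 in favor — approved.
D: 2/3 of 876989 = 584659.33, rounded up to 584660; 584,660 required, 584,831 in favor — approved.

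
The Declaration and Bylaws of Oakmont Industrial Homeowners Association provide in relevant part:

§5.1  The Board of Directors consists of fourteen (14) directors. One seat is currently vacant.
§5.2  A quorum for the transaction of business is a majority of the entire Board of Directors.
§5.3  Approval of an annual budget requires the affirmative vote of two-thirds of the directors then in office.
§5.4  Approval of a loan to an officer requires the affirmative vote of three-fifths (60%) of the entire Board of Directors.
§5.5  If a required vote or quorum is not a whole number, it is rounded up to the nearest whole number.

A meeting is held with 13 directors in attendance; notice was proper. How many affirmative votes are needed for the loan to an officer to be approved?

The loan to an officer requires three-fifths of the entire Board of Directors (14).
3/5 of 14 = 8.40, rounded up to 9.

9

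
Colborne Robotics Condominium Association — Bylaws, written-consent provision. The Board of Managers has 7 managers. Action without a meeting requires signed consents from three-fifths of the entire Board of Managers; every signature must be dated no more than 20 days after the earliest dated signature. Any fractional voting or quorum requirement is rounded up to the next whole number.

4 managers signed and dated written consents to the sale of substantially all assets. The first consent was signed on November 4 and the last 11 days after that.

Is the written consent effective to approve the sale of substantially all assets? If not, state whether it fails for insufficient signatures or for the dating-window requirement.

Not effective — insufficient signatures.

Signatures required: three-fifths of 7 — 3/5 of 7 = 4.20, rounded up to 5, so 5 needed; 4 signed. Insufficient.
Dating window: the latest signature is 11 days after the earliest; the limit is 20 days. Within the window.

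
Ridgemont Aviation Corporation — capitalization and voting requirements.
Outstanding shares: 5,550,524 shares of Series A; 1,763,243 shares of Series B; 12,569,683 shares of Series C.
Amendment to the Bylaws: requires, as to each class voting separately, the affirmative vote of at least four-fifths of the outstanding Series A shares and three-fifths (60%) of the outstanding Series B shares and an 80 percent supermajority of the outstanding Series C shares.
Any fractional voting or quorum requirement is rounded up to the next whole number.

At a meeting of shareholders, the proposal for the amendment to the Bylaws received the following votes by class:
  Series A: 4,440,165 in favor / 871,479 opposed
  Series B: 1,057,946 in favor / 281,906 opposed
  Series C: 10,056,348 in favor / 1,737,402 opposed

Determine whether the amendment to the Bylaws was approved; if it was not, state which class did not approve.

Series A: 4/5 of 5550524 = 4440419.20, rounded up to 4440420; 4,440,420 required, 4,440,165 in favor — not approved.
Series B: 3/5 of 1763243 = 1057945.80, rounded up to 1057946; 1,057,946 required, 1,057,946 in favor — approved.
Series C: 4/5 of 12569683 = 10055746.40, rounded up to 10055747; 10,055,747 required, 10,056,348 in favor — approved.

Not approved — the Series A shares did not give the required vote.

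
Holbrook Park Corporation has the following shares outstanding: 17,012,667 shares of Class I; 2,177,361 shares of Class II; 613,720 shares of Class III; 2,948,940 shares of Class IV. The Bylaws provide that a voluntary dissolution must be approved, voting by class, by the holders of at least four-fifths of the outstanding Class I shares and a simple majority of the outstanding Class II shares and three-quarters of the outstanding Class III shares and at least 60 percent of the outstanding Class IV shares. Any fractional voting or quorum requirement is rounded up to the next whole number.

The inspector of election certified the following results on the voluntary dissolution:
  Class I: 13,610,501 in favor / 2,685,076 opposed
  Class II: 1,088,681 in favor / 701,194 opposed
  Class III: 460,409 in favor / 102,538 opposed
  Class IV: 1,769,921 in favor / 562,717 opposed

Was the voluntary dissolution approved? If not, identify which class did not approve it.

Approved — every class gave the required vote.

Class I: 4/5 of 17012667 = 13610133.60, rounded up to 13610134; 13,610,134 required, 13,610,501 in favor — approved.
Class II: a majority of 2177361 is 1088681; 1,088,681 required, 1,088,681 in favor — approved.
Class III: 3/4 of 613720 = 460290; 460,290 required, 460,409 in favor — approved.
Class IV: 3/5 of 2948940 = 1769364; 1,769,364 required, 1,769,921 in favor — approved.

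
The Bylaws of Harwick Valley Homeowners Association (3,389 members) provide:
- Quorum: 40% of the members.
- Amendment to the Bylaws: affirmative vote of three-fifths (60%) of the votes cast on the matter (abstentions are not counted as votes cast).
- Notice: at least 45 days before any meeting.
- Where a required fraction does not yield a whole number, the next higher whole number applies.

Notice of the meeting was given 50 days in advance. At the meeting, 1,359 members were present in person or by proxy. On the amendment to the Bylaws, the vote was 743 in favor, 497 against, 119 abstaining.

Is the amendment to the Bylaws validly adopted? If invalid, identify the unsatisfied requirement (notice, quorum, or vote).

Notice: 50 days given; 45 required. Satisfied.
Quorum: 40% of 3,389 = 1,355.60, rounded up to 1,356; 1,359 present. Satisfied.
Vote: requires three-fifths of the votes cast (1,359 − 119 abstaining = 1,240); 3/5 of 1240 = 744, so 744 needed; 743 in favor. Not satisfied.

Invalid — vote requirement not satisfied.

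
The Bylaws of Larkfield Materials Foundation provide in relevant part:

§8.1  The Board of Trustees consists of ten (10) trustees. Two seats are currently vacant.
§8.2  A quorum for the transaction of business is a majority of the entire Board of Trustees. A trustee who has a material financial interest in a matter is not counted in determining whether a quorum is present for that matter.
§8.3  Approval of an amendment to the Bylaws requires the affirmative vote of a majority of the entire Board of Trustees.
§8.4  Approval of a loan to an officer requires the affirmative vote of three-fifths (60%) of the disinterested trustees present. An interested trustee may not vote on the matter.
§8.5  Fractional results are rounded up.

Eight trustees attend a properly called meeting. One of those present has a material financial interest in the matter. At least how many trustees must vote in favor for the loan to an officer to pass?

The loan to an officer requires three-fifths of the disinterested trustees present (8 − 1 = 7).
3/5 of 7 = 4.20, rounded up to 5.

5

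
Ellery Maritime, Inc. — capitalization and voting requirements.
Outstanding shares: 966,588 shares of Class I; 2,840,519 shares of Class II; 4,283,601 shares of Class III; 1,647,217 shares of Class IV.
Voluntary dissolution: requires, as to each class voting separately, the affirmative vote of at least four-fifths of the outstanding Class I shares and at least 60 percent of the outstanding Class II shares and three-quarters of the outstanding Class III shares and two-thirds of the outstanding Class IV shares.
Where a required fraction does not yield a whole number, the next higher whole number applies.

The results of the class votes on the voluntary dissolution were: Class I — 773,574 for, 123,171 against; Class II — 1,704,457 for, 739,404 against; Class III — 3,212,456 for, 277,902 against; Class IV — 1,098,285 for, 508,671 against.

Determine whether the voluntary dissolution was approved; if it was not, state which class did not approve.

Not approved — the Class III shares did not give the required vote.

Class I: 4/5 of 966588 = 773270.40, rounded up to 773271; 773,271 required, 773,574 in favor — approved.
Class II: 3/5 of 2840519 = 1704311.40, rounded up to 1704312; 1,704,312 required, 1,704,457 in favor — approved.
Class III: 3/4 of 4283601 = 3212700.75, rounded up to 3212701; 3,212,701 required, 3,212,456 in favor — not approved.
Class IV: 2/3 of 1647217 = 1098144.67, rounded up to 1098145; 1,098,145 required, 1,098,285 in favor — approved.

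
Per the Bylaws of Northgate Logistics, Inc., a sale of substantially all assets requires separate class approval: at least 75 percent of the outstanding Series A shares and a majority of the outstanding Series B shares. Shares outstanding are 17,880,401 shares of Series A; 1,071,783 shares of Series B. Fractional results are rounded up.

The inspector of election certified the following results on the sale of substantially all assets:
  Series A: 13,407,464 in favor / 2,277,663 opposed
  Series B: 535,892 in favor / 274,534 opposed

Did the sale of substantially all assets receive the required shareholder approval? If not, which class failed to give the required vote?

Not approved — the Series A shares did not give the required vote.

Series A: 3/4 of 17880401 = 13410300.75, rounded up to 13410301; 13,410,301 required, 13,407,464 in favor — not approved.
Series B: a majority of 1071783 is 535892; 535,892 required, 535,892 in favor — approved.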